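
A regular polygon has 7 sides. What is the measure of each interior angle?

Each interior angle of a regular n-gon is (n - 2) * 180 / n.
For n = 7: (7 - 2) * 180 / 7 = 900/7 = 900/7 degrees.

900/7 degrees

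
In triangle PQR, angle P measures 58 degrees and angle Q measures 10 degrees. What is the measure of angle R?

The interior angles sum to 180°: angle R = 180 - 58 - 10 = 112°.
The triangle is obtuse (angles 58°, 10°, 112°).

112 degrees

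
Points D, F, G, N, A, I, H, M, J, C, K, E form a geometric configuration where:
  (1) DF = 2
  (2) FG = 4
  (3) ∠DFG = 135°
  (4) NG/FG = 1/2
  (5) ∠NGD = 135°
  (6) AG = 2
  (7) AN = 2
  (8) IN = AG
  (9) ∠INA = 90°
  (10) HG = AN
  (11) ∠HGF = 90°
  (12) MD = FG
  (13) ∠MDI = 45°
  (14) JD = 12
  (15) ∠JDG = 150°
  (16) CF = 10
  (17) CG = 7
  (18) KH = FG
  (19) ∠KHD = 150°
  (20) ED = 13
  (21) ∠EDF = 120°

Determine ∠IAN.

From the given relations: IN = AG = 2.
Step 1: By the law of cosines on triangle ANI: AI² = 2² + 2² − 2·2·2·cos(90°) = 8, so AI = 2·√2.
Step 2: By the inverse law of cosines on triangle IAN: cos(∠IAN) = ((2·√2)² + 2² − 2²) / (2·2·√2·2) = 8/11.31 = 0.7071, so ∠IAN = 45°.

Therefore, the measure of angle ∠IAN = 45°.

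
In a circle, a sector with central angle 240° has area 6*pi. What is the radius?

r² = 360 × 6*pi / (π × 240) = 9, so r = 3.

3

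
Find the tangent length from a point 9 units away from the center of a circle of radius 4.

tangent = √(d² - r²) = √(9² - 4²) = √(81 - 16) = √65 = sqrt(65)

sqrt(65)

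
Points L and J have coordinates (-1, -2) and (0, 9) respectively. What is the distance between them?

d = sqrt((0 - -1)^2 + (9 - -2)^2)
d = sqrt(1^2 + 11^2)
d = sqrt(1 + 121)
d = sqrt(122)

sqrt(122)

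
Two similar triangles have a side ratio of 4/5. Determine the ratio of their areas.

Area ratio = (side ratio)^2 = (4/5)^2 = 16:25.

16:25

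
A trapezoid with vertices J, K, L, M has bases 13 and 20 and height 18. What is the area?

Area of a trapezoid = (base1 + base2) * height / 2
Area = (13 + 20) * 18 / 2
Area = 33 * 18 / 2
Area = 594 / 2
Area = 297

297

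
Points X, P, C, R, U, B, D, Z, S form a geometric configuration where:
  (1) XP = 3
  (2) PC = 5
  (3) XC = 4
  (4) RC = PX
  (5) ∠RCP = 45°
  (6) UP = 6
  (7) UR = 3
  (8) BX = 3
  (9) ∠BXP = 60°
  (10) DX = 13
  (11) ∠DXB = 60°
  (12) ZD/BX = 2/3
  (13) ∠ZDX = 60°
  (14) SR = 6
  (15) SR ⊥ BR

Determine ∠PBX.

Step 1: By the law of cosines on triangle BXP: BP² = 3² + 3² − 2·3·3·cos(60°) = 9, so BP = 3.
Step 2: By the inverse law of cosines on triangle PBX: cos(∠PBX) = (3² + 3² − 3²) / (2·3·3) = 9/18 = 0.5, so ∠PBX = 60°.

Therefore, the measure of angle ∠PBX = 60°.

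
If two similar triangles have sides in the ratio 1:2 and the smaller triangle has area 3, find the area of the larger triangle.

Area ratio = (1/2)^2 = 1/4. Area of the larger triangle = 3 * 4/1 = 12.

12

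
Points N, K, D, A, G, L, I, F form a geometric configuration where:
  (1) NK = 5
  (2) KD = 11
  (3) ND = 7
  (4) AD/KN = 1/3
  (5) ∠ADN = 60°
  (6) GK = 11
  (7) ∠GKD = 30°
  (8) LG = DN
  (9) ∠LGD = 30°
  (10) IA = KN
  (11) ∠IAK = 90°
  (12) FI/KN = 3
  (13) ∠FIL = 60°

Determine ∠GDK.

Step 1: By the law of cosines on triangle DKG: DG² = 11² + 11² − 2·11·11·cos(30°) = 32.42, so DG ≈ 5.69.
Step 2: By the inverse law of cosines on triangle GDK: cos(∠GDK) = (5.69² + 11² − 11²) / (2·5.69·11) = 32.42/125.27 = 0.2588, so ∠GDK = 75°.

Therefore, the measure of angle ∠GDK = 75°.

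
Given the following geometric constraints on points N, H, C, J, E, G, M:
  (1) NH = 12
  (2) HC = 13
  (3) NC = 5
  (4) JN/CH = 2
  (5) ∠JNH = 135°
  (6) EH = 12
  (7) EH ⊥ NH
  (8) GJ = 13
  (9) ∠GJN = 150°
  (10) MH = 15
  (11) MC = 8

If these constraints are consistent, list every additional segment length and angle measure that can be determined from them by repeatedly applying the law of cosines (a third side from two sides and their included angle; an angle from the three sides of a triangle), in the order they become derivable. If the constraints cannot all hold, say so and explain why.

The constraints are consistent. Derivable facts, in order:
After 1 step:
- HJ ≈ 35.51
- NE = 12·√2
- NG ≈ 37.82
- ∠CHM = 32.2°
- ∠CHN = 22.62°
- ∠CMH = 60°
- ∠CNH = 90°
- ∠HCM = 87.8°
- ∠HCN = 67.38°
After 2 steps:
- ∠ENH = 45°
- ∠GNJ = 9.9°
- ∠HEN = 45°
- ∠HJN = 13.82°
- ∠JGN = 20.1°
- ∠JHN = 31.18°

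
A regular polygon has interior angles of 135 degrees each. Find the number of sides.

The exterior angle is the supplement of the interior angle: 180 - 135 = 45 degrees.
Since the exterior angles of any convex polygon sum to 360 degrees, the number of sides is 360 / 45 = 8.

8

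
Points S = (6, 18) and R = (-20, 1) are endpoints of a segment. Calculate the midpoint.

M = ((x₁ + x₂)/2, (y₁ + y₂)/2)
= ((6 + -20)/2, (18 + 1)/2)
= (-14/2, 19/2) = (-7, 19/2)

(-7, 19/2)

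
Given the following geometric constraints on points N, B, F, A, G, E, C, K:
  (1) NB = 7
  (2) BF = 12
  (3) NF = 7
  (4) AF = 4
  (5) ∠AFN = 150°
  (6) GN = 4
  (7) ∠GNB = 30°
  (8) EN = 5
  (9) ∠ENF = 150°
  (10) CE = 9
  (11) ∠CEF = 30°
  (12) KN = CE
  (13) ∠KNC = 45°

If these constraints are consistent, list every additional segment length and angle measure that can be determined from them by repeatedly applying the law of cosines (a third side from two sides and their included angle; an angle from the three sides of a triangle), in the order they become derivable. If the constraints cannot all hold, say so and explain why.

The constraints are consistent. Derivable facts, in order:
After 1 step:
- BG ≈ 4.06
- FE ≈ 11.6
- NA ≈ 10.65
- ∠BFN = 31°
- ∠BNF = 117.99°
- ∠FBN = 31°
After 2 steps:
- FC ≈ 5.9
- ∠ANF = 10.82°
- ∠BGN = 120.51°
- ∠EFN = 12.44°
- ∠FAN = 19.18°
- ∠FEN = 17.56°
- ∠GBN = 29.49°
After 3 steps:
- ∠CFE = 49.76°
- ∠ECF = 100.24°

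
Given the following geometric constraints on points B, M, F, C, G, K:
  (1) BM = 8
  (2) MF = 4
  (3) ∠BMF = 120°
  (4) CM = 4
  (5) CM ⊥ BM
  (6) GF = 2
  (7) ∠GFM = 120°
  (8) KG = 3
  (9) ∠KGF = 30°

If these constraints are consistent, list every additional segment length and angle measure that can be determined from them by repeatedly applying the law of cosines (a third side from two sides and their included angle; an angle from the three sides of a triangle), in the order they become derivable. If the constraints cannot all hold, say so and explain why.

The constraints are consistent. Derivable facts, in order:
After 1 step:
- BC = 4·√5
- BF = 4·√7
- FK ≈ 1.61
- MG = 2·√7
After 2 steps:
- ∠BCM = 63.43°
- ∠BFM = 40.89°
- ∠CBM = 26.57°
- ∠FBM = 19.11°
- ∠FGM = 40.89°
- ∠FKG = 38.26°
- ∠FMG = 19.11°
- ∠GFK = 111.74°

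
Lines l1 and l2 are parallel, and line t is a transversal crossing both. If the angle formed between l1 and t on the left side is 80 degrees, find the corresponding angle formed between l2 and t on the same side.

Corresponding angles are equal: 80 degrees.

80 degrees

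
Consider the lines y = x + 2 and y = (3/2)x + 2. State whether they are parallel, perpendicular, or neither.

Slope of line 1: m1 = 1
Slope of line 2: m2 = 3/2
m1 != m2 and m1*m2 = 3/2 != -1. Neither.

Neither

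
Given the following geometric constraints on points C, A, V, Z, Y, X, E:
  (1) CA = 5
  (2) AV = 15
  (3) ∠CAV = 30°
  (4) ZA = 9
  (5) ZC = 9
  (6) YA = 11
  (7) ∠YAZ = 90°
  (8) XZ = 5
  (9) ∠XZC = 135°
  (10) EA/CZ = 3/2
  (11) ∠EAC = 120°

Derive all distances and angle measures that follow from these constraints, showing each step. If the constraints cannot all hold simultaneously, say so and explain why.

The constraints are consistent.

From the given relations:
  EA = 3/2·CZ = 3/2·9 ≈ 13.5

Step 1: From CA = 5, AV = 15, and ∠CAV = 30°, by the law of cosines:
  CV² = CA² + AV² - 2·CA·AV·cos(30°) = 25 + 225 - 129.9 = 120.1
  CV ≈ 10.96

Step 2: From CZ = 9, ZX = 5, and ∠CZX = 135°, by the law of cosines:
  CX² = CZ² + ZX² - 2·CZ·ZX·cos(135°) = 81 + 25 + 63.64 = 169.6
  CX ≈ 13.02

Step 3: From CA = 5, AE = 13.5, and ∠CAE = 120°, by the law of cosines:
  CE² = CA² + AE² - 2·CA·AE·cos(120°) = 25 + 182.2 + 67.5 = 274.8
  CE ≈ 16.58

Step 4: From ZA = 9, AY = 11, and ∠ZAY = 90°, by the law of cosines:
  ZY² = ZA² + AY² - 2·ZA·AY·cos(90°) = 81 + 121 - 0 = 202
  ZY ≈ 14.21

Step 5: From CA = 5, CZ = 9, AZ = 9, by the inverse law of cosines:
  cos(∠ACZ) = (CA² + CZ² - AZ²) / (2·CA·CZ)
  ∠ACZ = 73.87°

Step 6: From AC = 5, AZ = 9, CZ = 9, by the inverse law of cosines:
  cos(∠CAZ) = (AC² + AZ² - CZ²) / (2·AC·AZ)
  ∠CAZ = 73.87°

Step 7: From ZA = 9, ZC = 9, AC = 5, by the inverse law of cosines:
  cos(∠AZC) = (ZA² + ZC² - AC²) / (2·ZA·ZC)
  ∠AZC = 32.26°

Step 8: From CA = 5, CE = 16.58, AE = 13.5, by the inverse law of cosines:
  cos(∠ACE) = (CA² + CE² - AE²) / (2·CA·CE)
  ∠ACE = 44.86°

Step 9: From CA = 5, CV = 10.96, AV = 15, by the inverse law of cosines:
  cos(∠ACV) = (CA² + CV² - AV²) / (2·CA·CV)
  ∠ACV = 136.81°

Step 10: From CX = 13.02, CZ = 9, XZ = 5, by the inverse law of cosines:
  cos(∠XCZ) = (CX² + CZ² - XZ²) / (2·CX·CZ)
  ∠XCZ = 15.75°

Step 11: From VA = 15, VC = 10.96, AC = 5, by the inverse law of cosines:
  cos(∠AVC) = (VA² + VC² - AC²) / (2·VA·VC)
  ∠AVC = 13.19°

Step 12: From ZA = 9, ZY = 14.21, AY = 11, by the inverse law of cosines:
  cos(∠AZY) = (ZA² + ZY² - AY²) / (2·ZA·ZY)
  ∠AZY = 50.71°

Step 13: From YA = 11, YZ = 14.21, AZ = 9, by the inverse law of cosines:
  cos(∠AYZ) = (YA² + YZ² - AZ²) / (2·YA·YZ)
  ∠AYZ = 39.29°

Step 14: From XC = 13.02, XZ = 5, CZ = 9, by the inverse law of cosines:
  cos(∠CXZ) = (XC² + XZ² - CZ²) / (2·XC·XZ)
  ∠CXZ = 29.25°

Step 15: From EA = 13.5, EC = 16.58, AC = 5, by the inverse law of cosines:
  cos(∠AEC) = (EA² + EC² - AC²) / (2·EA·EC)
  ∠AEC = 15.14°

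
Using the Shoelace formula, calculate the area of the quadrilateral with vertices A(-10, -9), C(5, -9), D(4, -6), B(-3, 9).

Shoelace: sum of cross terms = 276, Area = (1/2)|276| = 138

138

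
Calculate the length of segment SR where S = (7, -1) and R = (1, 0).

d = sqrt((1 - 7)^2 + (0 - -1)^2)
d = sqrt(-6^2 + 1^2)
d = sqrt(36 + 1)
d = sqrt(37)

sqrt(37)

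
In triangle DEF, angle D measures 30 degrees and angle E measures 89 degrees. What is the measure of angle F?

Let angle F = x. Then 30 + 89 + x = 180.
x = 180 - 119 = 61 degrees.

61 degrees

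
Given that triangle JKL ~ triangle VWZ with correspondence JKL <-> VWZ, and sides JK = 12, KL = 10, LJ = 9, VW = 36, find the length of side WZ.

k = 36/12 = 3. WZ = 3 * 10 = 30.

30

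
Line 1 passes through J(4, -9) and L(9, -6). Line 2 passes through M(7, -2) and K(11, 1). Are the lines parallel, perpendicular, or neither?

Slope of line 1: m1 = (-6 - -9)/(9 - 4) = 3/5 = 3/5
Slope of line 2: m2 = (1 - -2)/(11 - 7) = 3/4 = 3/4
For parallel lines we need equal slopes: 3/5 != 3/4.
For perpendicular lines we need m1*m2 = -1: (3/5)(3/4) = 9/20 != -1.
Since neither condition holds, the lines are neither parallel nor perpendicular.

Neither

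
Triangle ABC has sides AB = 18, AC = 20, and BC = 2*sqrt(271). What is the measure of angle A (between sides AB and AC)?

When all three sides of a triangle are known, the law of cosines can be rearranged to find any angle.
cos(C) = (a² + b² - c²) / (2ab) gives cos(A) = -1/2.
Taking the inverse cosine: A = 120°.

120°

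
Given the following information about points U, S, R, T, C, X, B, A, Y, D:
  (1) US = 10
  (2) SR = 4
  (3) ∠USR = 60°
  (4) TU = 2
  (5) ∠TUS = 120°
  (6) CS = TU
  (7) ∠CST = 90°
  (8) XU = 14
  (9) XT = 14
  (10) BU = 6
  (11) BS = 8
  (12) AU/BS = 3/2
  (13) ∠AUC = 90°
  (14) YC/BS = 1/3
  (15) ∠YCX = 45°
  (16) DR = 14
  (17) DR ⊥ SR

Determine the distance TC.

From the given relations: CS = TU = 2.
Step 1: By the law of cosines on triangle SUT: ST² = 10² + 2² − 2·10·2·cos(120°) = 124, so ST = 2·√31.
Step 2: By the law of cosines on triangle TSC: TC² = (2·√31)² + 2² − 2·2·√31·2·cos(90°) = 128, so TC = 8·√2.

Therefore, the length of TC = 8·√2.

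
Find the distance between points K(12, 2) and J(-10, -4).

The horizontal distance is |-10 - 12| = 22 and the vertical distance is |-4 - 2| = 6.
By the Pythagorean theorem, d = sqrt(22^2 + 6^2) = sqrt(520) = 2*sqrt(130).

2*sqrt(130)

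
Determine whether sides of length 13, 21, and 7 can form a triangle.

No.
The triangle inequality is violated: 13 + 7 = 20 ≤ 21.
These lengths cannot form a triangle.

No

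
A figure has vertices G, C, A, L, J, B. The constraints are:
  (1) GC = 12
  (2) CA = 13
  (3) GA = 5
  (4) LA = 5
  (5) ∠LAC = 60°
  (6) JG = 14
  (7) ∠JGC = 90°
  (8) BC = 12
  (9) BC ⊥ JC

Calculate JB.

Step 1: By the law of cosines on triangle JGC: JC² = 14² + 12² − 2·14·12·cos(90°) = 340, so JC = 2·√85.
Step 2: By the law of cosines on triangle JCB: JB² = (2·√85)² + 12² − 2·2·√85·12·cos(90°) = 484, so JB = 22.

Therefore, the length of JB = 22.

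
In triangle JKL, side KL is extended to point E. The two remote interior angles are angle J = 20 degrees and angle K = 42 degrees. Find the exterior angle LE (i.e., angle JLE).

The interior angle at L is 180 - 20 - 42 = 118 degrees.
The exterior angle and interior angle at L are supplementary:
Exterior angle = 180 - 118 = 62 degrees.

62 degrees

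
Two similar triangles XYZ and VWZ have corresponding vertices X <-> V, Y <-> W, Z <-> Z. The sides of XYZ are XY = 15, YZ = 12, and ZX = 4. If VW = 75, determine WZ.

Similar triangles have proportional sides. Setting up the proportion:
VW / XY = WZ / YZ
75 / 15 = WZ / 12
WZ = 12 * 75 / 15 = 60.

60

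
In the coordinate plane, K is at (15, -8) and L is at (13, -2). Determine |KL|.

The horizontal distance is |13 - 15| = 2 and the vertical distance is |-2 - -8| = 6.
By the Pythagorean theorem, d = sqrt(2^2 + 6^2) = sqrt(40) = 2*sqrt(10).

2*sqrt(10)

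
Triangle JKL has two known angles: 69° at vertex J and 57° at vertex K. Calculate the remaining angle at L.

angle L = 180 - 69 - 57 = 54 degrees.

54 degrees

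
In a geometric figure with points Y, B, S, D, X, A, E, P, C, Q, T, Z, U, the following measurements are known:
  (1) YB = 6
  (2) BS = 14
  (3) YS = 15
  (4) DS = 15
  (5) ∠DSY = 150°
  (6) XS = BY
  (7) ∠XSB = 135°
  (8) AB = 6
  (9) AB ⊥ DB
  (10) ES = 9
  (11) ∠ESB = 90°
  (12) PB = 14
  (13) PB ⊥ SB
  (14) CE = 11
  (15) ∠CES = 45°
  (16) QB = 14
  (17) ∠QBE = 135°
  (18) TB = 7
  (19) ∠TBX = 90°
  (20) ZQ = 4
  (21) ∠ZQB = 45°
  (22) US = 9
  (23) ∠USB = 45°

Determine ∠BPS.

Step 1: By the law of cosines on triangle PBS: PS² = 14² + 14² − 2·14·14·cos(90°) = 392, so PS = 14·√2.
Step 2: By the inverse law of cosines on triangle BPS: cos(∠BPS) = (14² + (14·√2)² − 14²) / (2·14·14·√2) = 392/554.37 = 0.7071, so ∠BPS = 45°.

Therefore, the measure of angle ∠BPS = 45°.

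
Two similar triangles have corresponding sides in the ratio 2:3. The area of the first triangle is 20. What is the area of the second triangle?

For similar figures, the area ratio equals the square of the side ratio.
Side ratio (the first triangle to the second triangle) = 2:3, so area ratio = 2^2:3^2 = 4:9.
If the area of the first triangle is 20, then the area of the second triangle = 20 * (9/4) = 45.

45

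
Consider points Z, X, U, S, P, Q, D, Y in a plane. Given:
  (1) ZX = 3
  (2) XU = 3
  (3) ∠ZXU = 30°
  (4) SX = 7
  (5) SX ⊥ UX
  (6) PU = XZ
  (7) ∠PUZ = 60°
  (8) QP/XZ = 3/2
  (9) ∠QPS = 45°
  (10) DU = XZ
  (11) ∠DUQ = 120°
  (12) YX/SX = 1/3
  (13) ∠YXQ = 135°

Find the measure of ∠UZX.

Step 1: By the law of cosines on triangle ZXU: ZU² = 3² + 3² − 2·3·3·cos(30°) = 2.41, so ZU ≈ 1.55.
Step 2: By the inverse law of cosines on triangle UZX: cos(∠UZX) = (1.55² + 3² − 3²) / (2·1.55·3) = 2.41/9.32 = 0.2588, so ∠UZX = 75°.

Therefore, the measure of angle ∠UZX = 75°.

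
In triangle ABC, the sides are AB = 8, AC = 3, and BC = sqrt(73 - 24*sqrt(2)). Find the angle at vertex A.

By the inverse law of cosines: cos(A) = (AB² + AC² - BC²) / (2 × AB × AC)
cos(A) = (8² + 3² - (sqrt(73 - 24*sqrt(2)))²) / (2 × 8 × 3)
cos(A) = (64 + 9 - (73 - 24*sqrt(2))) / 48
cos(A) = sqrt(2)/2
A = arccos(sqrt(2)/2) = 45°

45°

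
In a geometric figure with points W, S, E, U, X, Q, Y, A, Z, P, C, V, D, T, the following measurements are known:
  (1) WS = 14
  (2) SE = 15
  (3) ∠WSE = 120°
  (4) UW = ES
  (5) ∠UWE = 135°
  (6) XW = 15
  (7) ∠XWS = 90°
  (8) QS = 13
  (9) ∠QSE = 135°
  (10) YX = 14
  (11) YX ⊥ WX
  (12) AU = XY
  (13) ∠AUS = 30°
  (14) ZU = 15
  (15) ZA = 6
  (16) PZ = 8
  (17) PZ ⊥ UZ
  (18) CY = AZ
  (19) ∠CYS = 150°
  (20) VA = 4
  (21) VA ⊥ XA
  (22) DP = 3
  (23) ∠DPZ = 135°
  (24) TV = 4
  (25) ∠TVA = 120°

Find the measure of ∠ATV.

Step 1: By the law of cosines on triangle TVA: TA² = 4² + 4² − 2·4·4·cos(120°) = 48, so TA = 4·√3.
Step 2: By the inverse law of cosines on triangle ATV: cos(∠ATV) = ((4·√3)² + 4² − 4²) / (2·4·√3·4) = 48/55.43 = 0.866, so ∠ATV = 30°.

Therefore, the measure of angle ∠ATV = 30°.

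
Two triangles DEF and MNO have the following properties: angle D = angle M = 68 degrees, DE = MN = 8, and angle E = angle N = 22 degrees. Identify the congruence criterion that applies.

Consider the given information: angle D = angle M = 68 degrees, DE = MN = 8, and angle E = angle N = 22 degrees
This is not SSS or SAS: SSS requires all three pairs of sides, but we don't have that. SAS requires two sides and the included angle between them.
The correct criterion is ASA. Two pairs of corresponding angles and the included side are equal (Angle-Side-Angle).

ASA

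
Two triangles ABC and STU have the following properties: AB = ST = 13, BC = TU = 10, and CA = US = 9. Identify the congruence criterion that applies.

The given information provides:
AB = ST = 13, BC = TU = 10, and CA = US = 9
This matches the SSS congruence theorem.
All three pairs of corresponding sides are equal (Side-Side-Side).

SSS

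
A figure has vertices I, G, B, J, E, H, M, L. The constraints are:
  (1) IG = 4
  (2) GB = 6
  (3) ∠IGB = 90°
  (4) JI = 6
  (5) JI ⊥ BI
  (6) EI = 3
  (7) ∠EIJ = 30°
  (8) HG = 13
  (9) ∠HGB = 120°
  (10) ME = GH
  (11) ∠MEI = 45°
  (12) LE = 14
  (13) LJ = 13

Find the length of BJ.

Step 1: By the law of cosines on triangle BGI: BI² = 6² + 4² − 2·6·4·cos(90°) = 52, so BI = 2·√13.
Step 2: By the law of cosines on triangle BIJ: BJ² = (2·√13)² + 6² − 2·2·√13·6·cos(90°) = 88, so BJ = 2·√22.

Therefore, the length of BJ = 2·√22.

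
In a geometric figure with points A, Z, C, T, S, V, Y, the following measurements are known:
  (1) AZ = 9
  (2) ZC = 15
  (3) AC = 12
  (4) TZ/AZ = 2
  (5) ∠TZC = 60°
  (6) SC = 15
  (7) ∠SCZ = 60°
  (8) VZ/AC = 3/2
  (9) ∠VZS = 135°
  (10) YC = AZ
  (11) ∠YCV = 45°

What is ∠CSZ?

Step 1: By the law of cosines on triangle SCZ: SZ² = 15² + 15² − 2·15·15·cos(60°) = 225, so SZ = 15.
Step 2: By the inverse law of cosines on triangle CSZ: cos(∠CSZ) = (15² + 15² − 15²) / (2·15·15) = 225/450 = 0.5, so ∠CSZ = 60°.

Therefore, the measure of angle ∠CSZ = 60°.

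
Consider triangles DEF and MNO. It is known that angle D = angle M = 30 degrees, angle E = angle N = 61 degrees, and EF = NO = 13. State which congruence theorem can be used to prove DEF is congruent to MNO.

The given information provides:
angle D = angle M = 30 degrees, angle E = angle N = 61 degrees, and EF = NO = 13
This matches the AAS congruence theorem.
Two pairs of corresponding angles and a non-included side are equal (Angle-Angle-Side).

AAS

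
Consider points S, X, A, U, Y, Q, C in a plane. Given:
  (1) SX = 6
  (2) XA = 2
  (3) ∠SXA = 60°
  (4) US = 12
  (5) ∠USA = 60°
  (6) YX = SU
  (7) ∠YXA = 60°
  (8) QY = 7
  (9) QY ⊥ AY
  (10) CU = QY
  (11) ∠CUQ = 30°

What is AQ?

From the given relations: YX = SU = 12.
Step 1: By the law of cosines on triangle AXY: AY² = 2² + 12² − 2·2·12·cos(60°) = 124, so AY = 2·√31.
Step 2: By the law of cosines on triangle AYQ: AQ² = (2·√31)² + 7² − 2·2·√31·7·cos(90°) = 173, so AQ = √173.

Therefore, the length of AQ = √173.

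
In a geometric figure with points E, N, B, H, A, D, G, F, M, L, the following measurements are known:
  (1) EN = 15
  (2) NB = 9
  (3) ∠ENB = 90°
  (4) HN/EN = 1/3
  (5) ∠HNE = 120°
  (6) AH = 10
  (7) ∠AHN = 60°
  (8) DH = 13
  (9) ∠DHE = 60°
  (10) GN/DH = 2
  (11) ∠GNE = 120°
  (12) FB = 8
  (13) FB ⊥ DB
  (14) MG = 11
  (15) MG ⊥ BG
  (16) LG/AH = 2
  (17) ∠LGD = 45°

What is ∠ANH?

From the given relations: HN = 1/3·EN = 1/3·15 = 5.
Step 1: By the law of cosines on triangle NHA: NA² = 5² + 10² − 2·5·10·cos(60°) = 75, so NA = 5·√3.
Step 2: By the inverse law of cosines on triangle ANH: cos(∠ANH) = ((5·√3)² + 5² − 10²) / (2·5·√3·5) = 0/86.6 = 0, so ∠ANH = 90°.

Therefore, the measure of angle ∠ANH = 90°.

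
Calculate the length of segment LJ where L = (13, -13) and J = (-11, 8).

d = sqrt((-24)^2 + (21)^2) = sqrt(1017) = 3*sqrt(113)

3*sqrt(113)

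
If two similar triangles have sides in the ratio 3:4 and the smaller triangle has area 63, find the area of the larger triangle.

For similar figures, the area ratio equals the square of the side ratio.
Side ratio (the smaller triangle to the larger triangle) = 3:4, so area ratio = 3^2:4^2 = 9:16.
If the area of the smaller triangle is 63, then the area of the larger triangle = 63 * (16/9) = 112.

112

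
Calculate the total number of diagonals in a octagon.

Each of the 8 vertices connects to 5 non-adjacent vertices via diagonals.
Total connections = 8 × 5 = 40, but each diagonal is counted twice.
Number of diagonals = 40 / 2 = 20.

20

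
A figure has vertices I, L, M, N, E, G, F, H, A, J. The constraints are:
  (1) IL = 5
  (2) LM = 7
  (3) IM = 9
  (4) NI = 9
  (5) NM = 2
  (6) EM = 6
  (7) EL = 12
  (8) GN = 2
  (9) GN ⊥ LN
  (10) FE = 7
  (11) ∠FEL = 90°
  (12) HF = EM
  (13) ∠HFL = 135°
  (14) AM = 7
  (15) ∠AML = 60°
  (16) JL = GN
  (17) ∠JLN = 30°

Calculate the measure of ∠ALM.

Step 1: By the law of cosines on triangle LMA: LA² = 7² + 7² − 2·7·7·cos(60°) = 49, so LA = 7.
Step 2: By the inverse law of cosines on triangle ALM: cos(∠ALM) = (7² + 7² − 7²) / (2·7·7) = 49/98 = 0.5, so ∠ALM = 60°.

Therefore, the measure of angle ∠ALM = 60°.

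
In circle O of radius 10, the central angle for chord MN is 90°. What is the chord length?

Chord length = 2r sin(θ/2)
= 2 × 10 × sin(90°/2)
= 2 × 10 × sin(45°)
= 10*sqrt(2)

10*sqrt(2)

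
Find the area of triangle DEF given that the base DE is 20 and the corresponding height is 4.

A triangle's area is half the area of a rectangle with the same base and height.
Area = (1/2) * 20 * 4 = 40.

40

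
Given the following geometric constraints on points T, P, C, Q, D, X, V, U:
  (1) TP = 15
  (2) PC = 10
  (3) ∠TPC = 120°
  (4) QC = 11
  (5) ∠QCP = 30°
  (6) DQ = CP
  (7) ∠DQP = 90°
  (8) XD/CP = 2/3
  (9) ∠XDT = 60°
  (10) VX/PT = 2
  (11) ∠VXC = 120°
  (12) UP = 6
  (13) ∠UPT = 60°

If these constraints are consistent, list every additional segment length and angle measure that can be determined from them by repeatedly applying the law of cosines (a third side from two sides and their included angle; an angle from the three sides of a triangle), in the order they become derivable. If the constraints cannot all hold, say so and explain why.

The constraints are consistent. Derivable facts, in order:
After 1 step:
- PQ ≈ 5.52
- TC = 5·√19
- TU = 3·√19
After 2 steps:
- PD ≈ 11.42
- ∠CPQ = 85.08°
- ∠CQP = 64.92°
- ∠CTP = 23.41°
- ∠PCT = 36.59°
- ∠PTU = 23.41°
- ∠PUT = 96.59°
After 3 steps:
- ∠DPQ = 61.1°
- ∠PDQ = 28.9°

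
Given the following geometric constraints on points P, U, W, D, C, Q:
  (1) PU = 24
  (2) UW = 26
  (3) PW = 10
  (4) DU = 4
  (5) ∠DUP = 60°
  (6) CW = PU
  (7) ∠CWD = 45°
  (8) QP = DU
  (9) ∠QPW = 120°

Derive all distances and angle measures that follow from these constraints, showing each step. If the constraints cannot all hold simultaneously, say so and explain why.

The constraints are consistent.

From the given relations:
  CW = PU = 24
  QP = DU = 4

Step 1: From PU = 24, UD = 4, and ∠PUD = 60°, by the law of cosines:
  PD² = PU² + UD² - 2·PU·UD·cos(60°) = 576 + 16 - 96 = 496
  PD = 4·√31

Step 2: From WP = 10, PQ = 4, and ∠WPQ = 120°, by the law of cosines:
  WQ² = WP² + PQ² - 2·WP·PQ·cos(120°) = 100 + 16 + 40 = 156
  WQ = 2·√39

Step 3: From PU = 24, PW = 10, UW = 26, by the inverse law of cosines:
  cos(∠UPW) = (PU² + PW² - UW²) / (2·PU·PW)
  ∠UPW = 90°

Step 4: From UP = 24, UW = 26, PW = 10, by the inverse law of cosines:
  cos(∠PUW) = (UP² + UW² - PW²) / (2·UP·UW)
  ∠PUW = 22.62°

Step 5: From WP = 10, WU = 26, PU = 24, by the inverse law of cosines:
  cos(∠PWU) = (WP² + WU² - PU²) / (2·WP·WU)
  ∠PWU = 67.38°

Step 6: From PD = 4·√31, PU = 24, DU = 4, by the inverse law of cosines:
  cos(∠DPU) = (PD² + PU² - DU²) / (2·PD·PU)
  ∠DPU = 8.95°

Step 7: From WP = 10, WQ = 2·√39, PQ = 4, by the inverse law of cosines:
  cos(∠PWQ) = (WP² + WQ² - PQ²) / (2·WP·WQ)
  ∠PWQ = 16.1°

Step 8: From DP = 4·√31, DU = 4, PU = 24, by the inverse law of cosines:
  cos(∠PDU) = (DP² + DU² - PU²) / (2·DP·DU)
  ∠PDU = 111.05°

Step 9: From QP = 4, QW = 2·√39, PW = 10, by the inverse law of cosines:
  cos(∠PQW) = (QP² + QW² - PW²) / (2·QP·QW)
  ∠PQW = 43.9°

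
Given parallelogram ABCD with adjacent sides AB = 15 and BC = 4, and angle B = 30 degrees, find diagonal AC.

The diagonal of a parallelogram can be found by treating two adjacent sides and the diagonal as a triangle.
Applying the law of cosines with sides 15, 4 and included angle 30°:
d^2 = 225 + 16 - 120*cos(30°) = 241 - 60*sqrt(3)
d = sqrt(241 - 60*sqrt(3))

sqrt(241 - 60*sqrt(3))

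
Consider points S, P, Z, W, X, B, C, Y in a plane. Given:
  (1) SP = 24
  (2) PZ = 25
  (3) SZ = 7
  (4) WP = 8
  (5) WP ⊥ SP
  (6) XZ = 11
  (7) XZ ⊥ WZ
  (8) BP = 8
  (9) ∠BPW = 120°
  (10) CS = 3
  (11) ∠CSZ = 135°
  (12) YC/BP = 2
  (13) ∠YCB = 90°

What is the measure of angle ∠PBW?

Step 1: By the law of cosines on triangle BPW: BW² = 8² + 8² − 2·8·8·cos(120°) = 192, so BW = 8·√3.
Step 2: By the inverse law of cosines on triangle PBW: cos(∠PBW) = (8² + (8·√3)² − 8²) / (2·8·8·√3) = 192/221.7 = 0.866, so ∠PBW = 30°.

Therefore, the measure of angle ∠PBW = 30°.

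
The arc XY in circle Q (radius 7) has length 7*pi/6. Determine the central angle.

The full circumference is 2πr = 14*pi.
The arc is 7*pi/6 / 14*pi = 1/12 of the full circle.
So the central angle = 1/12 × 360° = 30°.

30°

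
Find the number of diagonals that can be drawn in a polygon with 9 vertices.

The number of diagonals in an n-gon is n(n - 3)/2.
For n = 9: 9(9 - 3)/2 = 9 × 6 / 2 = 27.

27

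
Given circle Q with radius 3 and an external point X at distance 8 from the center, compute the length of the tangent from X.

tangent = √(d² - r²) = √(8² - 3²) = √(64 - 9) = √55 = sqrt(55)

sqrt(55)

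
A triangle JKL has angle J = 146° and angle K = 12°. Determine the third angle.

The interior angles sum to 180°: angle L = 180 - 146 - 12 = 22°.
The triangle is obtuse (angles 146°, 12°, 22°).

22 degrees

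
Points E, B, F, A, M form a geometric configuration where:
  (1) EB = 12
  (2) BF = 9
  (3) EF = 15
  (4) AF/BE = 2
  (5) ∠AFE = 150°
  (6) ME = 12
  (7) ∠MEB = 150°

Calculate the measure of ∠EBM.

Step 1: By the law of cosines on triangle BEM: BM² = 12² + 12² − 2·12·12·cos(150°) = 537.42, so BM ≈ 23.18.
Step 2: By the inverse law of cosines on triangle EBM: cos(∠EBM) = (12² + 23.18² − 12²) / (2·12·23.18) = 537.42/556.37 = 0.9659, so ∠EBM = 15°.

Therefore, the measure of angle ∠EBM = 15°.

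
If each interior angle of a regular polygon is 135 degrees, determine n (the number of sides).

Exterior angle = 180 - 135 = 45. n = 360 / 45 = 8.

8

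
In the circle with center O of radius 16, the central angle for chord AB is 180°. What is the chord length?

Drop a perpendicular from the center to the chord, bisecting both the chord and the central angle.
Each half-chord = r sin(θ/2) = 16 sin(90°).
The full chord = 2 × 16 × sin(90°) = 32.

32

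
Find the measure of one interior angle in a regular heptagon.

Each interior angle of a regular n-gon is (n - 2) * 180 / n.
For n = 7: (7 - 2) * 180 / 7 = 900/7 = 900/7 degrees.

900/7 degrees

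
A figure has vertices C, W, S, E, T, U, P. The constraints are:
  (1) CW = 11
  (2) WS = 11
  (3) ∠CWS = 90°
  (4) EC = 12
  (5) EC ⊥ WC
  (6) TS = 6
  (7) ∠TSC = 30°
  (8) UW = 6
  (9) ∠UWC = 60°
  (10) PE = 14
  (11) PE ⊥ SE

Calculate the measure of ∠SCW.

Step 1: By the law of cosines on triangle CWS: CS² = 11² + 11² − 2·11·11·cos(90°) = 242, so CS = 11·√2.
Step 2: By the inverse law of cosines on triangle SCW: cos(∠SCW) = ((11·√2)² + 11² − 11²) / (2·11·√2·11) = 242/342.24 = 0.7071, so ∠SCW = 45°.

Therefore, the measure of angle ∠SCW = 45°.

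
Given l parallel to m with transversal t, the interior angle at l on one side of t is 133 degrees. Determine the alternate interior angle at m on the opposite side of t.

Alternate interior angles formed by parallel lines and a transversal are equal.
The given angle is 133 degrees.
The alternate interior angle = 133 degrees.

133 degrees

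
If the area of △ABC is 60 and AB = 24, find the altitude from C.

Area = (1/2) * base * height
height = 2 * Area / base
height = 2 * 60 / 24
height = 120 / 24
height = 5

5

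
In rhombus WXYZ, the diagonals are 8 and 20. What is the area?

The diagonals of a rhombus divide it into four right triangles.
Each triangle has legs 8/ 2 = 4 and 20/2 = 10, so each has area (1/2)*4*10 = 20.
Four such triangles give total area = (d1 * d2) / 2 = 80.

80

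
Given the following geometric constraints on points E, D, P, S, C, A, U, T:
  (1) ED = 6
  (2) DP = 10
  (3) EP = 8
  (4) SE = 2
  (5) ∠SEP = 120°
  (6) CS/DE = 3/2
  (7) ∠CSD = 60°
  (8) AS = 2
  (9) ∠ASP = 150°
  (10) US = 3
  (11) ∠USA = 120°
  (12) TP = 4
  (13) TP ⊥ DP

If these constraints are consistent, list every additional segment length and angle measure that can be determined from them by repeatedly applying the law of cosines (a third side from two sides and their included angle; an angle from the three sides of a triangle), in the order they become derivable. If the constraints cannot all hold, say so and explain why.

The constraints are consistent. Derivable facts, in order:
After 1 step:
- AU = √19
- DT = 2·√29
- PS = 2·√21
- ∠DEP = 90°
- ∠DPE = 36.87°
- ∠EDP = 53.13°
After 2 steps:
- PA ≈ 10.94
- ∠AUS = 23.41°
- ∠DTP = 68.2°
- ∠EPS = 10.89°
- ∠ESP = 49.11°
- ∠PDT = 21.8°
- ∠SAU = 36.59°
After 3 steps:
- ∠APS = 5.24°
- ∠PAS = 24.76°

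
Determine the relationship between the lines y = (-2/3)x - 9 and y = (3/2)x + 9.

Slope of line 1: m1 = -2/3
Slope of line 2: m2 = 3/2
Two lines are perpendicular when the product of their slopes is -1 (negative reciprocals).
m1 * m2 = (-2/3) * (3/2) = -1, confirming perpendicularity.

Perpendicular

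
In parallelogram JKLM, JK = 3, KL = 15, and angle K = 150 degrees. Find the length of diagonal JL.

The diagonal of a parallelogram can be found by treating two adjacent sides and the diagonal as a triangle.
Applying the law of cosines with sides 3, 15 and included angle 150°:
d^2 = 9 + 225 - 90*cos(150°) = 45*sqrt(3) + 234
d = 3*sqrt(5*sqrt(3) + 26)

3*sqrt(5*sqrt(3) + 26)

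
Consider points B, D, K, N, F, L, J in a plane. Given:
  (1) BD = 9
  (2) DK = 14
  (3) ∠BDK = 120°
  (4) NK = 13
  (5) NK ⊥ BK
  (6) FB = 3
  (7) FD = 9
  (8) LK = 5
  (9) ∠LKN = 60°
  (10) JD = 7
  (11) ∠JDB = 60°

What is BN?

Step 1: By the law of cosines on triangle BDK: BK² = 9² + 14² − 2·9·14·cos(120°) = 403, so BK ≈ 20.07.
Step 2: By the law of cosines on triangle BKN: BN² = 20.07² + 13² − 2·20.07·13·cos(90°) = 572, so BN = 2·√143.

Therefore, the length of BN = 2·√143.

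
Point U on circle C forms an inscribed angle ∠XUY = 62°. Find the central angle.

The inscribed angle theorem states that a central angle is always twice any inscribed angle that subtends the same arc.
Since the inscribed angle is 62°, the central angle = 2 × 62° = 124°.

124°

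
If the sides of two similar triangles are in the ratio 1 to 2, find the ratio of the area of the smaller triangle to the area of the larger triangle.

Area scales with the square of linear dimensions. If every length is multiplied by 1/2, then the area is multiplied by (1/2)^2 = 1/4.
The area ratio is 1:4.

1:4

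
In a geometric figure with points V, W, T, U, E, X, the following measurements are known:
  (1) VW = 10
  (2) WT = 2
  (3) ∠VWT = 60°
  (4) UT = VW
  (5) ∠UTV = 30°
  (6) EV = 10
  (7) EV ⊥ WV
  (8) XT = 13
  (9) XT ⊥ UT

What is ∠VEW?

Step 1: By the law of cosines on triangle EVW: EW² = 10² + 10² − 2·10·10·cos(90°) = 200, so EW = 10·√2.
Step 2: By the inverse law of cosines on triangle VEW: cos(∠VEW) = (10² + (10·√2)² − 10²) / (2·10·10·√2) = 200/282.84 = 0.7071, so ∠VEW = 45°.

Therefore, the measure of angle ∠VEW = 45°.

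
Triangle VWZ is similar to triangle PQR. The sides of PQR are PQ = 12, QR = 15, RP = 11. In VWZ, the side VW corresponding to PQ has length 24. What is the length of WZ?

Similar triangles have proportional sides. Setting up the proportion:
VW / PQ = WZ / QR
24 / 12 = WZ / 15
WZ = 15 * 24 / 12 = 30.

30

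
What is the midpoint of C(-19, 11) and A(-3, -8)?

The midpoint is the point halfway along the segment.
Move half the horizontal distance: -19 + (-3 - -19)/2 = -19 + 16/2 = -11
Move half the vertical distance: 11 + (-8 - 11)/2 = 11 + -19/2 = 3/2
Midpoint = (-11, 3/2)

(-11, 3/2)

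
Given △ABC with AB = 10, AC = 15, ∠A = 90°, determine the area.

Area = (1/2)(10)(15) sin(90°) = (1/2)(10)(15)(1) = 75

75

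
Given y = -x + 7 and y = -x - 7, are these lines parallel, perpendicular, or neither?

Slope of line 1: m1 = -1
Slope of line 2: m2 = -1
Two lines are parallel if and only if they have equal slopes (or both are vertical).
Here m1 = m2 = -1, confirming the lines are parallel.

Parallel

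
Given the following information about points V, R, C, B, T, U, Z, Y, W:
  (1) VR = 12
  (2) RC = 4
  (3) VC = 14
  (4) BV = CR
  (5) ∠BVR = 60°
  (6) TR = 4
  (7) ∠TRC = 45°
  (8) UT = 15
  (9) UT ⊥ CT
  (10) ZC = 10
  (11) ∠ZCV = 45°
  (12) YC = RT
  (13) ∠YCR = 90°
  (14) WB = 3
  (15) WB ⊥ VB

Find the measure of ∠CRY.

From the given relations: YC = RT = 4.
Step 1: By the law of cosines on triangle RCY: RY² = 4² + 4² − 2·4·4·cos(90°) = 32, so RY = 4·√2.
Step 2: By the inverse law of cosines on triangle CRY: cos(∠CRY) = (4² + (4·√2)² − 4²) / (2·4·4·√2) = 32/45.25 = 0.7071, so ∠CRY = 45°.

Therefore, the measure of angle ∠CRY = 45°.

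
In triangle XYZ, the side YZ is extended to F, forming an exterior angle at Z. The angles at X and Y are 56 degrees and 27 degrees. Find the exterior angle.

Exterior angle = 56 + 27 = 83 degrees (exterior angle theorem).

83 degrees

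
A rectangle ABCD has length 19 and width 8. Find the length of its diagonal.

Using the Pythagorean theorem:
d² = 19² + 8² = 361 + 64 = 425
d = sqrt(425) = 5*sqrt(17)

5*sqrt(17)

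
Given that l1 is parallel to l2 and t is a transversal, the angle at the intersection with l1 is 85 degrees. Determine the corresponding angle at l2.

Corresponding angles are equal: 85 degrees.

85 degrees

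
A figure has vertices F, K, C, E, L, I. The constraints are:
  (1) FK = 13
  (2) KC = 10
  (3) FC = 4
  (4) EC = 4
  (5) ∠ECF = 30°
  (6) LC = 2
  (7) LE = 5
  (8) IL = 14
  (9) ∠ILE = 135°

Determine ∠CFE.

Step 1: By the law of cosines on triangle FCE: FE² = 4² + 4² − 2·4·4·cos(30°) = 4.29, so FE ≈ 2.07.
Step 2: By the inverse law of cosines on triangle CFE: cos(∠CFE) = (4² + 2.07² − 4²) / (2·4·2.07) = 4.29/16.56 = 0.2588, so ∠CFE = 75°.

Therefore, the measure of angle ∠CFE = 75°.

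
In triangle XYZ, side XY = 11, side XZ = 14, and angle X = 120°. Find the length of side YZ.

Law of cosines: YZ^2 = 11^2 + 14^2 - 2(11)(14)cos(120°) = 471, so YZ = sqrt(471).

sqrt(471)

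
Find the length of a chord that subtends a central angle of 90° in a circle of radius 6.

Chord length = 2r sin(θ/2)
= 2 × 6 × sin(90°/2)
= 2 × 6 × sin(45°)
= 6*sqrt(2)

6*sqrt(2)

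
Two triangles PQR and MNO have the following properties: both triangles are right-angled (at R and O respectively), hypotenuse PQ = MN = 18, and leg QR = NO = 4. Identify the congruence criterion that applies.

Consider the given information: both triangles are right-angled (at R and O respectively), hypotenuse PQ = MN = 18, and leg QR = NO = 4
This is not SSS or ASA: SSS requires all three pairs of sides, but we don't have that. ASA requires two angles and the side between them.
The correct criterion is HL. The hypotenuse and one leg of two right triangles are equal (Hypotenuse-Leg).

HL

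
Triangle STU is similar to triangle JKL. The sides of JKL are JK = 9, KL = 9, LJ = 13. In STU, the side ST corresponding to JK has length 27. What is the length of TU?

Similar triangles have proportional sides. Setting up the proportion:
ST / JK = TU / KL
27 / 9 = TU / 9
TU = 9 * 27 / 9 = 27.

27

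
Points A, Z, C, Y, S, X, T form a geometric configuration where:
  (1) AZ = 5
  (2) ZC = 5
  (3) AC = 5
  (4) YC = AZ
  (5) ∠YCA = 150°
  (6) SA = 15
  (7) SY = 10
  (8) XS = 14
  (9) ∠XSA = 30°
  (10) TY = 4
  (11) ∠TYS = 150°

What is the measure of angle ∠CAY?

From the given relations: YC = AZ = 5.
Step 1: By the law of cosines on triangle ACY: AY² = 5² + 5² − 2·5·5·cos(150°) = 93.3, so AY ≈ 9.66.
Step 2: By the inverse law of cosines on triangle CAY: cos(∠CAY) = (5² + 9.66² − 5²) / (2·5·9.66) = 93.3/96.59 = 0.9659, so ∠CAY = 15°.

Therefore, the measure of angle ∠CAY = 15°.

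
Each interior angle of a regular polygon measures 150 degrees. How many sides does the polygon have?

Exterior angle = 180 - 150 = 30. n = 360 / 30 = 12.

12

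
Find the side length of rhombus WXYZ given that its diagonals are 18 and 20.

Half-diagonals are 9 and 10. side = sqrt(9^2 + 10^2) = sqrt(181)

sqrt(181)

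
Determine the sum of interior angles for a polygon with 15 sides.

The sum of interior angles of an n-sided polygon is (n - 2) * 180.
For n = 15: (15 - 2) * 180 = 13 * 180 = 2340 degrees.

2340 degrees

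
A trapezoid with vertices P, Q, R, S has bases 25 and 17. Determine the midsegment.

midsegment = (25 + 17) / 2 = 42 / 2 = 21

21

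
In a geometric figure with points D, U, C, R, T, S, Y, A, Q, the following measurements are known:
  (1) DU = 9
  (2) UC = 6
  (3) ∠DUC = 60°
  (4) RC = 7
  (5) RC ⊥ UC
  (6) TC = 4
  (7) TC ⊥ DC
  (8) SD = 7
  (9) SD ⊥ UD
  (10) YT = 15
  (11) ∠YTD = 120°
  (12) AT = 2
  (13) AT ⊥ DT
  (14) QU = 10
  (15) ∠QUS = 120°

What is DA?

Step 1: By the law of cosines on triangle CUD: CD² = 6² + 9² − 2·6·9·cos(60°) = 63, so CD = 3·√7.
Step 2: By the law of cosines on triangle DCT: DT² = (3·√7)² + 4² − 2·3·√7·4·cos(90°) = 79, so DT = √79.
Step 3: By the law of cosines on triangle DTA: DA² = √79² + 2² − 2·√79·2·cos(90°) = 83, so DA = √83.

Therefore, the length of DA = √83.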